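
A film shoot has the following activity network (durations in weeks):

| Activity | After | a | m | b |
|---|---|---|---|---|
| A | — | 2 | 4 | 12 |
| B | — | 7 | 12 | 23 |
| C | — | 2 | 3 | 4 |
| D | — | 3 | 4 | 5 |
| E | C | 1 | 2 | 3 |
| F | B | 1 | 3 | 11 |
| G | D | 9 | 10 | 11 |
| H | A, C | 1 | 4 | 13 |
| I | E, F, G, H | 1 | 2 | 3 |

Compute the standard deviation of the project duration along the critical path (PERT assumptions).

3.16 weeks

te_A = (2 + 4·4 + 12)/6 = 30/6 = 5; σ²_A = ((12−2)/6)² = 2.778
te_B = (7 + 4·12 + 23)/6 = 78/6 = 13; σ²_B = ((23−7)/6)² = 7.111
te_C = (2 + 4·3 + 4)/6 = 18/6 = 3; σ²_C = ((4−2)/6)² = 0.111
te_D = (3 + 4·4 + 5)/6 = 24/6 = 4; σ²_D = ((5−3)/6)² = 0.111
te_E = (1 + 4·2 + 3)/6 = 12/6 = 2; σ²_E = ((3−1)/6)² = 0.111
te_F = (1 + 4·3 + 11)/6 = 24/6 = 4; σ²_F = ((11−1)/6)² = 2.778
te_G = (9 + 4·10 + 11)/6 = 60/6 = 10; σ²_G = ((11−9)/6)² = 0.111
te_H = (1 + 4·4 + 13)/6 = 30/6 = 5; σ²_H = ((13−1)/6)² = 4.000
te_I = (1 + 4·2 + 3)/6 = 12/6 = 2; σ²_I = ((3−1)/6)² = 0.111

Forward pass:
ES_A = 0; EF_A = 5
ES_B = 0; EF_B = 13
ES_C = 0; EF_C = 3
ES_D = 0; EF_D = 4
ES_E = 3; EF_E = 3+2 = 5
ES_F = 13; EF_F = 13+4 = 17
ES_G = 4; EF_G = 4+10 = 14
ES_H = max(EF_A=5, EF_C=3) = 5; EF_H = 5+5 = 10
ES_I = max(EF_E=5, EF_F=17, EF_G=14, EF_H=10) = 17; EF_I = 17+2 = 19
Expected project duration μ = 19 weeks. Critical path: B → F → I.

Variance along critical path = 7.111 + 2.778 + 0.111 = 10.000
σ = √10.000 = 3.162 weeks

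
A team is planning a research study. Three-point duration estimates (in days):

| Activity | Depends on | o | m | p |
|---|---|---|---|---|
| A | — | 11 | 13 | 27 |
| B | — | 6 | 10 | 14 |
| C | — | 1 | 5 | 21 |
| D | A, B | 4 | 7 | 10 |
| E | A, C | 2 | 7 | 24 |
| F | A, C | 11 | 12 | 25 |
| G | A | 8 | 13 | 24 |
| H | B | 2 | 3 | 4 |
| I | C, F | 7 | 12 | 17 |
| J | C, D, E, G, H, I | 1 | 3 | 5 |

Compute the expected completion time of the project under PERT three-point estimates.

44 days

te_A = (11 + 4·13 + 27)/6 = 90/6 = 15
te_B = (6 + 4·10 + 14)/6 = 60/6 = 10
te_C = (1 + 4·5 + 21)/6 = 42/6 = 7
te_D = (4 + 4·7 + 10)/6 = 42/6 = 7
te_E = (2 + 4·7 + 24)/6 = 54/6 = 9
te_F = (11 + 4·12 + 25)/6 = 84/6 = 14
te_G = (8 + 4·13 + 24)/6 = 84/6 = 14
te_H = (2 + 4·3 + 4)/6 = 18/6 = 3
te_I = (7 + 4·12 + 17)/6 = 72/6 = 12
te_J = (1 + 4·3 + 5)/6 = 18/6 = 3

Forward pass:
ES_A = 0; EF_A = 15
ES_B = 0; EF_B = 10
ES_C = 0; EF_C = 7
ES_D = max(EF_A=15, EF_B=10) = 15; EF_D = 15+7 = 22
ES_E = max(EF_A=15, EF_C=7) = 15; EF_E = 15+9 = 24
ES_F = max(EF_A=15, EF_C=7) = 15; EF_F = 15+14 = 29
ES_G = 15; EF_G = 15+14 = 29
ES_H = 10; EF_H = 10+3 = 13
ES_I = max(EF_C=7, EF_F=29) = 29; EF_I = 29+12 = 41
ES_J = max(EF_C=7, EF_D=22, EF_E=24, EF_G=29, EF_H=13, EF_I=41) = 41; EF_J = 41+3 = 44
Expected project duration μ = 44 days. Critical path: A → F → I → J.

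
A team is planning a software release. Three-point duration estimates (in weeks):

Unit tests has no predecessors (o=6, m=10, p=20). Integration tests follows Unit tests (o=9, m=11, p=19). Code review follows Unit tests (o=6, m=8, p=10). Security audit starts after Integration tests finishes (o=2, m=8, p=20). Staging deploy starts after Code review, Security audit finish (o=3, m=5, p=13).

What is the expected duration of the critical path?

38 weeks

te_Unit tests = (6 + 4·10 + 20)/6 = 66/6 = 11
te_Integration tests = (9 + 4·11 + 19)/6 = 72/6 = 12
te_Code review = (6 + 4·8 + 10)/6 = 48/6 = 8
te_Security audit = (2 + 4·8 + 20)/6 = 54/6 = 9
te_Staging deploy = (3 + 4·5 + 13)/6 = 36/6 = 6

Forward pass:
ES_Unit tests = 0; EF_Unit tests = 11
ES_Integration tests = 11; EF_Integration tests = 11+12 = 23
ES_Code review = 11; EF_Code review = 11+8 = 19
ES_Security audit = 23; EF_Security audit = 23+9 = 32
ES_Staging deploy = max(EF_Code review=19, EF_Security audit=32) = 32; EF_Staging deploy = 32+6 = 38
Expected project duration μ = 38 weeks. Critical path: Unit tests → Integration tests → Security audit → Staging deploy.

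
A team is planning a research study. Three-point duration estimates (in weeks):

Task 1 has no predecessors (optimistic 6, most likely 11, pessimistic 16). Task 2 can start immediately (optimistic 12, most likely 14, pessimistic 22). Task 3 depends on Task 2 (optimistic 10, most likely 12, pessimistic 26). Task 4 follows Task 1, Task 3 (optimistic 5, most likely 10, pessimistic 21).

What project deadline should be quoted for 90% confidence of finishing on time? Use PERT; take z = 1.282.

te_Task 1 = (6 + 4·11 + 16)/6 = 66/6 = 11; σ²_Task 1 = ((16−6)/6)² = 2.778
te_Task 2 = (12 + 4·14 + 22)/6 = 90/6 = 15; σ²_Task 2 = ((22−12)/6)² = 2.778
te_Task 3 = (10 + 4·12 + 26)/6 = 84/6 = 14; σ²_Task 3 = ((26−10)/6)² = 7.111
te_Task 4 = (5 + 4·10 + 21)/6 = 66/6 = 11; σ²_Task 4 = ((21−5)/6)² = 7.111

Forward pass:
ES_Task 1 = 0; EF_Task 1 = 11
ES_Task 2 = 0; EF_Task 2 = 15
ES_Task 3 = 15; EF_Task 3 = 15+14 = 29
ES_Task 4 = max(EF_Task 1=11, EF_Task 3=29) = 29; EF_Task 4 = 29+11 = 40
Expected project duration μ = 40 weeks. Critical path: Task 2 → Task 3 → Task 4.

Variance along critical path = 2.778 + 7.111 + 7.111 = 17.000; σ = 4.123 weeks.
D = μ + z·σ = 40 + 1.282·4.123 = 45.3 weeks

45.3 weeks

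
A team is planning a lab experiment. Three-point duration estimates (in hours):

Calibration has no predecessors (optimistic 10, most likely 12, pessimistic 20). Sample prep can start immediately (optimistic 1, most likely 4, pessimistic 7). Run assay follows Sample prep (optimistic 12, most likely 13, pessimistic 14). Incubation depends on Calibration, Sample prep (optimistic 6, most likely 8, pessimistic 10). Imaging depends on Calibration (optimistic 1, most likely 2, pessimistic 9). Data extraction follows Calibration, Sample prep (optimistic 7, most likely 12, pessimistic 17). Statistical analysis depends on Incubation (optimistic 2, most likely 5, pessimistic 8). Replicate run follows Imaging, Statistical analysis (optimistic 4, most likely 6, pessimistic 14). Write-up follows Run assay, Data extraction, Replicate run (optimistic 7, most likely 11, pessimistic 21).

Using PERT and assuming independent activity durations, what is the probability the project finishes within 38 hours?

0.024

te_Calibration = (10 + 4·12 + 20)/6 = 78/6 = 13; σ²_Calibration = ((20−10)/6)² = 2.778
te_Sample prep = (1 + 4·4 + 7)/6 = 24/6 = 4; σ²_Sample prep = ((7−1)/6)² = 1.000
te_Run assay = (12 + 4·13 + 14)/6 = 78/6 = 13; σ²_Run assay = ((14−12)/6)² = 0.111
te_Incubation = (6 + 4·8 + 10)/6 = 48/6 = 8; σ²_Incubation = ((10−6)/6)² = 0.444
te_Imaging = (1 + 4·2 + 9)/6 = 18/6 = 3; σ²_Imaging = ((9−1)/6)² = 1.778
te_Data extraction = (7 + 4·12 + 17)/6 = 72/6 = 12; σ²_Data extraction = ((17−7)/6)² = 2.778
te_Statistical analysis = (2 + 4·5 + 8)/6 = 30/6 = 5; σ²_Statistical analysis = ((8−2)/6)² = 1.000
te_Replicate run = (4 + 4·6 + 14)/6 = 42/6 = 7; σ²_Replicate run = ((14−4)/6)² = 2.778
te_Write-up = (7 + 4·11 + 21)/6 = 72/6 = 12; σ²_Write-up = ((21−7)/6)² = 5.444

Forward pass:
ES_Calibration = 0; EF_Calibration = 13
ES_Sample prep = 0; EF_Sample prep = 4
ES_Run assay = 4; EF_Run assay = 4+13 = 17
ES_Incubation = max(EF_Calibration=13, EF_Sample prep=4) = 13; EF_Incubation = 13+8 = 21
ES_Imaging = 13; EF_Imaging = 13+3 = 16
ES_Data extraction = max(EF_Calibration=13, EF_Sample prep=4) = 13; EF_Data extraction = 13+12 = 25
ES_Statistical analysis = 21; EF_Statistical analysis = 21+5 = 26
ES_Replicate run = max(EF_Imaging=16, EF_Statistical analysis=26) = 26; EF_Replicate run = 26+7 = 33
ES_Write-up = max(EF_Run assay=17, EF_Data extraction=25, EF_Replicate run=33) = 33; EF_Write-up = 33+12 = 45
Expected project duration μ = 45 hours. Critical path: Calibration → Incubation → Statistical analysis → Replicate run → Write-up.

Variance along critical path = 2.778 + 0.444 + 1.000 + 2.778 + 5.444 = 12.444; σ = √12.444 = 3.528 hours.
Z = (38 − 45) / 3.528 = -1.984
P(T ≤ 38) = Φ(-1.984) ≈ 0.024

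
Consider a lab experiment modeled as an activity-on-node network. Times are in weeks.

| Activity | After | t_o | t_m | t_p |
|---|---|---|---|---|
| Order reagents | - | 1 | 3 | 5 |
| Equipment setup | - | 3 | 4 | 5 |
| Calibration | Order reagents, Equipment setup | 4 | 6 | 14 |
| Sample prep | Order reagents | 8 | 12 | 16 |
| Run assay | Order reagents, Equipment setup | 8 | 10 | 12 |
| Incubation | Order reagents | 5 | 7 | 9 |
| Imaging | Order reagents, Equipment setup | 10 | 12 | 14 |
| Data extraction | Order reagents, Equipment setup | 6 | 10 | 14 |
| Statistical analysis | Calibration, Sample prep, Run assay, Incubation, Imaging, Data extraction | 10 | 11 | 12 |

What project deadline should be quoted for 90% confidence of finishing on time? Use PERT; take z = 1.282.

28.0 weeks

te_Order reagents = (1 + 4·3 + 5)/6 = 18/6 = 3; σ²_Order reagents = ((5−1)/6)² = 0.444
te_Equipment setup = (3 + 4·4 + 5)/6 = 24/6 = 4; σ²_Equipment setup = ((5−3)/6)² = 0.111
te_Calibration = (4 + 4·6 + 14)/6 = 42/6 = 7; σ²_Calibration = ((14−4)/6)² = 2.778
te_Sample prep = (8 + 4·12 + 16)/6 = 72/6 = 12; σ²_Sample prep = ((16−8)/6)² = 1.778
te_Run assay = (8 + 4·10 + 12)/6 = 60/6 = 10; σ²_Run assay = ((12−8)/6)² = 0.444
te_Incubation = (5 + 4·7 + 9)/6 = 42/6 = 7; σ²_Incubation = ((9−5)/6)² = 0.444
te_Imaging = (10 + 4·12 + 14)/6 = 72/6 = 12; σ²_Imaging = ((14−10)/6)² = 0.444
te_Data extraction = (6 + 4·10 + 14)/6 = 60/6 = 10; σ²_Data extraction = ((14−6)/6)² = 1.778
te_Statistical analysis = (10 + 4·11 + 12)/6 = 66/6 = 11; σ²_Statistical analysis = ((12−10)/6)² = 0.111

Forward pass:
ES_Order reagents = 0; EF_Order reagents = 3
ES_Equipment setup = 0; EF_Equipment setup = 4
ES_Calibration = max(EF_Order reagents=3, EF_Equipment setup=4) = 4; EF_Calibration = 4+7 = 11
ES_Sample prep = 3; EF_Sample prep = 3+12 = 15
ES_Run assay = max(EF_Order reagents=3, EF_Equipment setup=4) = 4; EF_Run assay = 4+10 = 14
ES_Incubation = 3; EF_Incubation = 3+7 = 10
ES_Imaging = max(EF_Order reagents=3, EF_Equipment setup=4) = 4; EF_Imaging = 4+12 = 16
ES_Data extraction = max(EF_Order reagents=3, EF_Equipment setup=4) = 4; EF_Data extraction = 4+10 = 14
ES_Statistical analysis = max(EF_Calibration=11, EF_Sample prep=15, EF_Run assay=14, EF_Incubation=10, EF_Imaging=16, EF_Data extraction=14) = 16; EF_Statistical analysis = 16+11 = 27
Expected project duration μ = 27 weeks. Critical path: Equipment setup → Imaging → Statistical analysis.

Variance along critical path = 0.111 + 0.444 + 0.111 = 0.667; σ = 0.816 weeks.
D = μ + z·σ = 27 + 1.282·0.816 = 28.0 weeks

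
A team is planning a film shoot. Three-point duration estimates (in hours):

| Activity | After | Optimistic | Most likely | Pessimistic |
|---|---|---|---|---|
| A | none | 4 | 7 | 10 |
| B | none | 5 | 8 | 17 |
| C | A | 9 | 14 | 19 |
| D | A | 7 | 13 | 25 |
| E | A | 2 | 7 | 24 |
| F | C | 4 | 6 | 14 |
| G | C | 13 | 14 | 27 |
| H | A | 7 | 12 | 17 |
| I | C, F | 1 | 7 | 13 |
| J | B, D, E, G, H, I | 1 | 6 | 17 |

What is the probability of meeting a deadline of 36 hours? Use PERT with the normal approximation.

te_A = (4 + 4·7 + 10)/6 = 42/6 = 7; σ²_A = ((10−4)/6)² = 1.000
te_B = (5 + 4·8 + 17)/6 = 54/6 = 9; σ²_B = ((17−5)/6)² = 4.000
te_C = (9 + 4·14 + 19)/6 = 84/6 = 14; σ²_C = ((19−9)/6)² = 2.778
te_D = (7 + 4·13 + 25)/6 = 84/6 = 14; σ²_D = ((25−7)/6)² = 9.000
te_E = (2 + 4·7 + 24)/6 = 54/6 = 9; σ²_E = ((24−2)/6)² = 13.444
te_F = (4 + 4·6 + 14)/6 = 42/6 = 7; σ²_F = ((14−4)/6)² = 2.778
te_G = (13 + 4·14 + 27)/6 = 96/6 = 16; σ²_G = ((27−13)/6)² = 5.444
te_H = (7 + 4·12 + 17)/6 = 72/6 = 12; σ²_H = ((17−7)/6)² = 2.778
te_I = (1 + 4·7 + 13)/6 = 42/6 = 7; σ²_I = ((13−1)/6)² = 4.000
te_J = (1 + 4·6 + 17)/6 = 42/6 = 7; σ²_J = ((17−1)/6)² = 7.111

Forward pass:
ES_A = 0; EF_A = 7
ES_B = 0; EF_B = 9
ES_C = 7; EF_C = 7+14 = 21
ES_D = 7; EF_D = 7+14 = 21
ES_E = 7; EF_E = 7+9 = 16
ES_F = 21; EF_F = 21+7 = 28
ES_G = 21; EF_G = 21+16 = 37
ES_H = 7; EF_H = 7+12 = 19
ES_I = max(EF_C=21, EF_F=28) = 28; EF_I = 28+7 = 35
ES_J = max(EF_B=9, EF_D=21, EF_E=16, EF_G=37, EF_H=19, EF_I=35) = 37; EF_J = 37+7 = 44
Expected project duration μ = 44 hours. Critical path: A → C → G → J.

Variance along critical path = 1.000 + 2.778 + 5.444 + 7.111 = 16.333; σ = √16.333 = 4.041 hours.
Z = (36 − 44) / 4.041 = -1.979
P(T ≤ 36) = Φ(-1.979) ≈ 0.024

0.024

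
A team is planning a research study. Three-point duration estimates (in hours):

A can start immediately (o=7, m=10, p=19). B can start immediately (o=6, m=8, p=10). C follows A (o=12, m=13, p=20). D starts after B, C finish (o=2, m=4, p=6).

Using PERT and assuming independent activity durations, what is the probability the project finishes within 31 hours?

0.789

te_A = (7 + 4·10 + 19)/6 = 66/6 = 11; σ²_A = ((19−7)/6)² = 4.000
te_B = (6 + 4·8 + 10)/6 = 48/6 = 8; σ²_B = ((10−6)/6)² = 0.444
te_C = (12 + 4·13 + 20)/6 = 84/6 = 14; σ²_C = ((20−12)/6)² = 1.778
te_D = (2 + 4·4 + 6)/6 = 24/6 = 4; σ²_D = ((6−2)/6)² = 0.444

Forward pass:
ES_A = 0; EF_A = 11
ES_B = 0; EF_B = 8
ES_C = 11; EF_C = 11+14 = 25
ES_D = max(EF_B=8, EF_C=25) = 25; EF_D = 25+4 = 29
Expected project duration μ = 29 hours. Critical path: A → C → D.

Variance along critical path = 4.000 + 1.778 + 0.444 = 6.222; σ = √6.222 = 2.494 hours.
Z = (31 − 29) / 2.494 = 0.802
P(T ≤ 31) = Φ(0.802) ≈ 0.789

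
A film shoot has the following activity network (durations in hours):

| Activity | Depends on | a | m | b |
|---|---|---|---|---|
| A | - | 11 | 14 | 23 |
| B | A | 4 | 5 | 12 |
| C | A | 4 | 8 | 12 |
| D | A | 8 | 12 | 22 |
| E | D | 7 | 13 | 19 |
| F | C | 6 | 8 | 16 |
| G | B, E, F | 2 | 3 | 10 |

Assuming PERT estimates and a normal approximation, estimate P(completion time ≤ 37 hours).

te_A = (11 + 4·14 + 23)/6 = 90/6 = 15; σ²_A = ((23−11)/6)² = 4.000
te_B = (4 + 4·5 + 12)/6 = 36/6 = 6; σ²_B = ((12−4)/6)² = 1.778
te_C = (4 + 4·8 + 12)/6 = 48/6 = 8; σ²_C = ((12−4)/6)² = 1.778
te_D = (8 + 4·12 + 22)/6 = 78/6 = 13; σ²_D = ((22−8)/6)² = 5.444
te_E = (7 + 4·13 + 19)/6 = 78/6 = 13; σ²_E = ((19−7)/6)² = 4.000
te_F = (6 + 4·8 + 16)/6 = 54/6 = 9; σ²_F = ((16−6)/6)² = 2.778
te_G = (2 + 4·3 + 10)/6 = 24/6 = 4; σ²_G = ((10−2)/6)² = 1.778

Forward pass:
ES_A = 0; EF_A = 15
ES_B = 15; EF_B = 15+6 = 21
ES_C = 15; EF_C = 15+8 = 23
ES_D = 15; EF_D = 15+13 = 28
ES_E = 28; EF_E = 28+13 = 41
ES_F = 23; EF_F = 23+9 = 32
ES_G = max(EF_B=21, EF_E=41, EF_F=32) = 41; EF_G = 41+4 = 45
Expected project duration μ = 45 hours. Critical path: A → D → E → G.

Variance along critical path = 4.000 + 5.444 + 4.000 + 1.778 = 15.222; σ = √15.222 = 3.902 hours.
Z = (37 − 45) / 3.902 = -2.050
P(T ≤ 37) = Φ(-2.050) ≈ 0.020

0.020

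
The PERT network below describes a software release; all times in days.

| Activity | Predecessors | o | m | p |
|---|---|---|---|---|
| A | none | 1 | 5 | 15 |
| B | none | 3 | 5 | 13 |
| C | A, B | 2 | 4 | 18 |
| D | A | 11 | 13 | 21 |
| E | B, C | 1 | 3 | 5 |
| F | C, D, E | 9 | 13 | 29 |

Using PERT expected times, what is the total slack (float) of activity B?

te_A = (1 + 4·5 + 15)/6 = 36/6 = 6
te_B = (3 + 4·5 + 13)/6 = 36/6 = 6
te_C = (2 + 4·4 + 18)/6 = 36/6 = 6
te_D = (11 + 4·13 + 21)/6 = 84/6 = 14
te_E = (1 + 4·3 + 5)/6 = 18/6 = 3
te_F = (9 + 4·13 + 29)/6 = 90/6 = 15

Forward pass:
ES_A = 0; EF_A = 6
ES_B = 0; EF_B = 6
ES_C = max(EF_A=6, EF_B=6) = 6; EF_C = 6+6 = 12
ES_D = 6; EF_D = 6+14 = 20
ES_E = max(EF_B=6, EF_C=12) = 12; EF_E = 12+3 = 15
ES_F = max(EF_C=12, EF_D=20, EF_E=15) = 20; EF_F = 20+15 = 35
Expected project duration μ = 35 days. Critical path: A → D → F.

Backward pass:
LF_F = 35; LS_F = 35−15 = 20
LF_E = LS_F = 20; LS_E = 20−3 = 17
LF_D = LS_F = 20; LS_D = 20−14 = 6
LF_C = min(LS_E=17, LS_F=20) = 17; LS_C = 17−6 = 11
LF_B = min(LS_C=11, LS_E=17) = 11; LS_B = 11−6 = 5
LF_A = min(LS_C=11, LS_D=6) = 6; LS_A = 6−6 = 0
Slack_B = LS_B − ES_B = 5 − 0 = 5

5 days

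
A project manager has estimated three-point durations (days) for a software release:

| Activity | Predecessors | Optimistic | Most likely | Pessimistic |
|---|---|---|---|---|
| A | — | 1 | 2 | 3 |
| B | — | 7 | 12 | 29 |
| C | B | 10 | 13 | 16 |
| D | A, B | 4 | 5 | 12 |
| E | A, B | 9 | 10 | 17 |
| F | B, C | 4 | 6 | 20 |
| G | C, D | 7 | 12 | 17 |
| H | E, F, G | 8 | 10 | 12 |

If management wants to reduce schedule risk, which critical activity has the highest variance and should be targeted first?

B

te_A = (1 + 4·2 + 3)/6 = 12/6 = 2; σ²_A = ((3−1)/6)² = 0.111
te_B = (7 + 4·12 + 29)/6 = 84/6 = 14; σ²_B = ((29−7)/6)² = 13.444
te_C = (10 + 4·13 + 16)/6 = 78/6 = 13; σ²_C = ((16−10)/6)² = 1.000
te_D = (4 + 4·5 + 12)/6 = 36/6 = 6; σ²_D = ((12−4)/6)² = 1.778
te_E = (9 + 4·10 + 17)/6 = 66/6 = 11; σ²_E = ((17−9)/6)² = 1.778
te_F = (4 + 4·6 + 20)/6 = 48/6 = 8; σ²_F = ((20−4)/6)² = 7.111
te_G = (7 + 4·12 + 17)/6 = 72/6 = 12; σ²_G = ((17−7)/6)² = 2.778
te_H = (8 + 4·10 + 12)/6 = 60/6 = 10; σ²_H = ((12−8)/6)² = 0.444

Forward pass:
ES_A = 0; EF_A = 2
ES_B = 0; EF_B = 14
ES_C = 14; EF_C = 14+13 = 27
ES_D = max(EF_A=2, EF_B=14) = 14; EF_D = 14+6 = 20
ES_E = max(EF_A=2, EF_B=14) = 14; EF_E = 14+11 = 25
ES_F = max(EF_B=14, EF_C=27) = 27; EF_F = 27+8 = 35
ES_G = max(EF_C=27, EF_D=20) = 27; EF_G = 27+12 = 39
ES_H = max(EF_E=25, EF_F=35, EF_G=39) = 39; EF_H = 39+10 = 49
Expected project duration μ = 49 days. Critical path: B → C → G → H.

Variances on critical path: σ²_B=13.444, σ²_C=1.000, σ²_G=2.778, σ²_H=0.444.
Largest is σ²_B = 13.444.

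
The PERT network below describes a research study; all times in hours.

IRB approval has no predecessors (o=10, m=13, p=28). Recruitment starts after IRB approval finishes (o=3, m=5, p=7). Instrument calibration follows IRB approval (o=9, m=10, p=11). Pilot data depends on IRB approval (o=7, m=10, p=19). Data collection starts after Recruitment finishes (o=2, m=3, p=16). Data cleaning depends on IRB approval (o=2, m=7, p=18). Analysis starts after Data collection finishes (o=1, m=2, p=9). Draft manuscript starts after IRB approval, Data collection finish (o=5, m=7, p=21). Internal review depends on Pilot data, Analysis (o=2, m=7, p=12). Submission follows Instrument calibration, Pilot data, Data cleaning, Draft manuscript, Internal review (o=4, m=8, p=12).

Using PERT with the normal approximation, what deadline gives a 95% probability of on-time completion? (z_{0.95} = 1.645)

te_IRB approval = (10 + 4·13 + 28)/6 = 90/6 = 15; σ²_IRB approval = ((28−10)/6)² = 9.000
te_Recruitment = (3 + 4·5 + 7)/6 = 30/6 = 5; σ²_Recruitment = ((7−3)/6)² = 0.444
te_Instrument calibration = (9 + 4·10 + 11)/6 = 60/6 = 10; σ²_Instrument calibration = ((11−9)/6)² = 0.111
te_Pilot data = (7 + 4·10 + 19)/6 = 66/6 = 11; σ²_Pilot data = ((19−7)/6)² = 4.000
te_Data collection = (2 + 4·3 + 16)/6 = 30/6 = 5; σ²_Data collection = ((16−2)/6)² = 5.444
te_Data cleaning = (2 + 4·7 + 18)/6 = 48/6 = 8; σ²_Data cleaning = ((18−2)/6)² = 7.111
te_Analysis = (1 + 4·2 + 9)/6 = 18/6 = 3; σ²_Analysis = ((9−1)/6)² = 1.778
te_Draft manuscript = (5 + 4·7 + 21)/6 = 54/6 = 9; σ²_Draft manuscript = ((21−5)/6)² = 7.111
te_Internal review = (2 + 4·7 + 12)/6 = 42/6 = 7; σ²_Internal review = ((12−2)/6)² = 2.778
te_Submission = (4 + 4·8 + 12)/6 = 48/6 = 8; σ²_Submission = ((12−4)/6)² = 1.778

Forward pass:
ES_IRB approval = 0; EF_IRB approval = 15
ES_Recruitment = 15; EF_Recruitment = 15+5 = 20
ES_Instrument calibration = 15; EF_Instrument calibration = 15+10 = 25
ES_Pilot data = 15; EF_Pilot data = 15+11 = 26
ES_Data collection = 20; EF_Data collection = 20+5 = 25
ES_Data cleaning = 15; EF_Data cleaning = 15+8 = 23
ES_Analysis = 25; EF_Analysis = 25+3 = 28
ES_Draft manuscript = max(EF_IRB approval=15, EF_Data collection=25) = 25; EF_Draft manuscript = 25+9 = 34
ES_Internal review = max(EF_Pilot data=26, EF_Analysis=28) = 28; EF_Internal review = 28+7 = 35
ES_Submission = max(EF_Instrument calibration=25, EF_Pilot data=26, EF_Data cleaning=23, EF_Draft manuscript=34, EF_Internal review=35) = 35; EF_Submission = 35+8 = 43
Expected project duration μ = 43 hours. Critical path: IRB approval → Recruitment → Data collection → Analysis → Internal review → Submission.

Variance along critical path = 9.000 + 0.444 + 5.444 + 1.778 + 2.778 + 1.778 = 21.222; σ = 4.607 hours.
D = μ + z·σ = 43 + 1.645·4.607 = 50.6 hours

50.6 hours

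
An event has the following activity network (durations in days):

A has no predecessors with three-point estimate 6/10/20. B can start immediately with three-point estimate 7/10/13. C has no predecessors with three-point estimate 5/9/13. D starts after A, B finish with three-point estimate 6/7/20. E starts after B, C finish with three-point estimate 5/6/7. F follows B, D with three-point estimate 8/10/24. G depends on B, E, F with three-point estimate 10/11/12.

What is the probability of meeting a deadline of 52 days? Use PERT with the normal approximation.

0.983

te_A = (6 + 4·10 + 20)/6 = 66/6 = 11; σ²_A = ((20−6)/6)² = 5.444
te_B = (7 + 4·10 + 13)/6 = 60/6 = 10; σ²_B = ((13−7)/6)² = 1.000
te_C = (5 + 4·9 + 13)/6 = 54/6 = 9; σ²_C = ((13−5)/6)² = 1.778
te_D = (6 + 4·7 + 20)/6 = 54/6 = 9; σ²_D = ((20−6)/6)² = 5.444
te_E = (5 + 4·6 + 7)/6 = 36/6 = 6; σ²_E = ((7−5)/6)² = 0.111
te_F = (8 + 4·10 + 24)/6 = 72/6 = 12; σ²_F = ((24−8)/6)² = 7.111
te_G = (10 + 4·11 + 12)/6 = 66/6 = 11; σ²_G = ((12−10)/6)² = 0.111

Forward pass:
ES_A = 0; EF_A = 11
ES_B = 0; EF_B = 10
ES_C = 0; EF_C = 9
ES_D = max(EF_A=11, EF_B=10) = 11; EF_D = 11+9 = 20
ES_E = max(EF_B=10, EF_C=9) = 10; EF_E = 10+6 = 16
ES_F = max(EF_B=10, EF_D=20) = 20; EF_F = 20+12 = 32
ES_G = max(EF_B=10, EF_E=16, EF_F=32) = 32; EF_G = 32+11 = 43
Expected project duration μ = 43 days. Critical path: A → D → F → G.

Variance along critical path = 5.444 + 5.444 + 7.111 + 0.111 = 18.111; σ = √18.111 = 4.256 days.
Z = (52 − 43) / 4.256 = 2.115
P(T ≤ 52) = Φ(2.115) ≈ 0.983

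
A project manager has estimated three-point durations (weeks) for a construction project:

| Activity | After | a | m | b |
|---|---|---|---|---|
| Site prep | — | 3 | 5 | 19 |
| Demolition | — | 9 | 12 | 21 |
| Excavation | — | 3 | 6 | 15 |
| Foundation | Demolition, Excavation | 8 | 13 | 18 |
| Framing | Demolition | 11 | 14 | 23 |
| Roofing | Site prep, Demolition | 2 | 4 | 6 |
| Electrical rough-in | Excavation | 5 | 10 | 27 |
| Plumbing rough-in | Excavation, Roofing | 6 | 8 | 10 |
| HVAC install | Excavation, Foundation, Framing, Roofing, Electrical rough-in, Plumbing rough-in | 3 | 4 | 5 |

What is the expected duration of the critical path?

32 weeks

te_Site prep = (3 + 4·5 + 19)/6 = 42/6 = 7
te_Demolition = (9 + 4·12 + 21)/6 = 78/6 = 13
te_Excavation = (3 + 4·6 + 15)/6 = 42/6 = 7
te_Foundation = (8 + 4·13 + 18)/6 = 78/6 = 13
te_Framing = (11 + 4·14 + 23)/6 = 90/6 = 15
te_Roofing = (2 + 4·4 + 6)/6 = 24/6 = 4
te_Electrical rough-in = (5 + 4·10 + 27)/6 = 72/6 = 12
te_Plumbing rough-in = (6 + 4·8 + 10)/6 = 48/6 = 8
te_HVAC install = (3 + 4·4 + 5)/6 = 24/6 = 4

Forward pass:
ES_Site prep = 0; EF_Site prep = 7
ES_Demolition = 0; EF_Demolition = 13
ES_Excavation = 0; EF_Excavation = 7
ES_Foundation = max(EF_Demolition=13, EF_Excavation=7) = 13; EF_Foundation = 13+13 = 26
ES_Framing = 13; EF_Framing = 13+15 = 28
ES_Roofing = max(EF_Site prep=7, EF_Demolition=13) = 13; EF_Roofing = 13+4 = 17
ES_Electrical rough-in = 7; EF_Electrical rough-in = 7+12 = 19
ES_Plumbing rough-in = max(EF_Excavation=7, EF_Roofing=17) = 17; EF_Plumbing rough-in = 17+8 = 25
ES_HVAC install = max(EF_Excavation=7, EF_Foundation=26, EF_Framing=28, EF_Roofing=17, EF_Electrical rough-in=19, EF_Plumbing rough-in=25) = 28; EF_HVAC install = 28+4 = 32
Expected project duration μ = 32 weeks. Critical path: Demolition → Framing → HVAC install.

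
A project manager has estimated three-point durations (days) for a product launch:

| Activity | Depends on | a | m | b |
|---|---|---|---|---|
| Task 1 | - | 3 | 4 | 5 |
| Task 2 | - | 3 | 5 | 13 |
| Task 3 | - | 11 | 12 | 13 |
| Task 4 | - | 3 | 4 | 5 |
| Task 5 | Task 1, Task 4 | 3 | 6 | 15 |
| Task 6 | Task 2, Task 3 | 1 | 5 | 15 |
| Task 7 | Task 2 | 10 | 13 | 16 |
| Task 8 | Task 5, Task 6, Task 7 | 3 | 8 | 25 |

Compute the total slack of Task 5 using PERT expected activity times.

8 days

te_Task 1 = (3 + 4·4 + 5)/6 = 24/6 = 4
te_Task 2 = (3 + 4·5 + 13)/6 = 36/6 = 6
te_Task 3 = (11 + 4·12 + 13)/6 = 72/6 = 12
te_Task 4 = (3 + 4·4 + 5)/6 = 24/6 = 4
te_Task 5 = (3 + 4·6 + 15)/6 = 42/6 = 7
te_Task 6 = (1 + 4·5 + 15)/6 = 36/6 = 6
te_Task 7 = (10 + 4·13 + 16)/6 = 78/6 = 13
te_Task 8 = (3 + 4·8 + 25)/6 = 60/6 = 10

Forward pass:
ES_Task 1 = 0; EF_Task 1 = 4
ES_Task 2 = 0; EF_Task 2 = 6
ES_Task 3 = 0; EF_Task 3 = 12
ES_Task 4 = 0; EF_Task 4 = 4
ES_Task 5 = max(EF_Task 1=4, EF_Task 4=4) = 4; EF_Task 5 = 4+7 = 11
ES_Task 6 = max(EF_Task 2=6, EF_Task 3=12) = 12; EF_Task 6 = 12+6 = 18
ES_Task 7 = 6; EF_Task 7 = 6+13 = 19
ES_Task 8 = max(EF_Task 5=11, EF_Task 6=18, EF_Task 7=19) = 19; EF_Task 8 = 19+10 = 29
Expected project duration μ = 29 days. Critical path: Task 2 → Task 7 → Task 8.

Backward pass:
LF_Task 8 = 29; LS_Task 8 = 29−10 = 19
LF_Task 7 = LS_Task 8 = 19; LS_Task 7 = 19−13 = 6
LF_Task 6 = LS_Task 8 = 19; LS_Task 6 = 19−6 = 13
LF_Task 5 = LS_Task 8 = 19; LS_Task 5 = 19−7 = 12
LF_Task 4 = LS_Task 5 = 12; LS_Task 4 = 12−4 = 8
LF_Task 3 = LS_Task 6 = 13; LS_Task 3 = 13−12 = 1
LF_Task 2 = min(LS_Task 6=13, LS_Task 7=6) = 6; LS_Task 2 = 6−6 = 0
LF_Task 1 = LS_Task 5 = 12; LS_Task 1 = 12−4 = 8
Slack_Task 5 = LS_Task 5 − ES_Task 5 = 12 − 4 = 8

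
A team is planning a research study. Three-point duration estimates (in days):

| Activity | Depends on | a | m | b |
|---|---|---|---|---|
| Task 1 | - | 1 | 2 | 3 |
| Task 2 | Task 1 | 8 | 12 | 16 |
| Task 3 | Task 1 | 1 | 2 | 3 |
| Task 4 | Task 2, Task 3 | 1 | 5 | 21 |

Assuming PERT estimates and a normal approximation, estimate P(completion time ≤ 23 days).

te_Task 1 = (1 + 4·2 + 3)/6 = 12/6 = 2; σ²_Task 1 = ((3−1)/6)² = 0.111
te_Task 2 = (8 + 4·12 + 16)/6 = 72/6 = 12; σ²_Task 2 = ((16−8)/6)² = 1.778
te_Task 3 = (1 + 4·2 + 3)/6 = 12/6 = 2; σ²_Task 3 = ((3−1)/6)² = 0.111
te_Task 4 = (1 + 4·5 + 21)/6 = 42/6 = 7; σ²_Task 4 = ((21−1)/6)² = 11.111

Forward pass:
ES_Task 1 = 0; EF_Task 1 = 2
ES_Task 2 = 2; EF_Task 2 = 2+12 = 14
ES_Task 3 = 2; EF_Task 3 = 2+2 = 4
ES_Task 4 = max(EF_Task 2=14, EF_Task 3=4) = 14; EF_Task 4 = 14+7 = 21
Expected project duration μ = 21 days. Critical path: Task 1 → Task 2 → Task 4.

Variance along critical path = 0.111 + 1.778 + 11.111 = 13.000; σ = √13.000 = 3.606 days.
Z = (23 − 21) / 3.606 = 0.555
P(T ≤ 23) = Φ(0.555) ≈ 0.710

0.710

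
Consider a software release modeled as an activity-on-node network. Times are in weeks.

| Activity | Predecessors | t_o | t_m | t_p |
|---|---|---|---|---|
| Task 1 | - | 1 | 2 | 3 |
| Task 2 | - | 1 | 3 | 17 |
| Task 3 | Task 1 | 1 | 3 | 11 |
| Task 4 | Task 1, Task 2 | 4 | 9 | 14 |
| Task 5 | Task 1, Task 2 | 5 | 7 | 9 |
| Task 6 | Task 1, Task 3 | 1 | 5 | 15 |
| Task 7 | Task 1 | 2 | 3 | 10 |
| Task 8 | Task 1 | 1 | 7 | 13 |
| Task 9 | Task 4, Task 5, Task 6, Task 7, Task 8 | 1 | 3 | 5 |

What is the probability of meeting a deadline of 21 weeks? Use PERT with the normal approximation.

te_Task 1 = (1 + 4·2 + 3)/6 = 12/6 = 2; σ²_Task 1 = ((3−1)/6)² = 0.111
te_Task 2 = (1 + 4·3 + 17)/6 = 30/6 = 5; σ²_Task 2 = ((17−1)/6)² = 7.111
te_Task 3 = (1 + 4·3 + 11)/6 = 24/6 = 4; σ²_Task 3 = ((11−1)/6)² = 2.778
te_Task 4 = (4 + 4·9 + 14)/6 = 54/6 = 9; σ²_Task 4 = ((14−4)/6)² = 2.778
te_Task 5 = (5 + 4·7 + 9)/6 = 42/6 = 7; σ²_Task 5 = ((9−5)/6)² = 0.444
te_Task 6 = (1 + 4·5 + 15)/6 = 36/6 = 6; σ²_Task 6 = ((15−1)/6)² = 5.444
te_Task 7 = (2 + 4·3 + 10)/6 = 24/6 = 4; σ²_Task 7 = ((10−2)/6)² = 1.778
te_Task 8 = (1 + 4·7 + 13)/6 = 42/6 = 7; σ²_Task 8 = ((13−1)/6)² = 4.000
te_Task 9 = (1 + 4·3 + 5)/6 = 18/6 = 3; σ²_Task 9 = ((5−1)/6)² = 0.444

Forward pass:
ES_Task 1 = 0; EF_Task 1 = 2
ES_Task 2 = 0; EF_Task 2 = 5
ES_Task 3 = 2; EF_Task 3 = 2+4 = 6
ES_Task 4 = max(EF_Task 1=2, EF_Task 2=5) = 5; EF_Task 4 = 5+9 = 14
ES_Task 5 = max(EF_Task 1=2, EF_Task 2=5) = 5; EF_Task 5 = 5+7 = 12
ES_Task 6 = max(EF_Task 1=2, EF_Task 3=6) = 6; EF_Task 6 = 6+6 = 12
ES_Task 7 = 2; EF_Task 7 = 2+4 = 6
ES_Task 8 = 2; EF_Task 8 = 2+7 = 9
ES_Task 9 = max(EF_Task 4=14, EF_Task 5=12, EF_Task 6=12, EF_Task 7=6, EF_Task 8=9) = 14; EF_Task 9 = 14+3 = 17
Expected project duration μ = 17 weeks. Critical path: Task 2 → Task 4 → Task 9.

Variance along critical path = 7.111 + 2.778 + 0.444 = 10.333; σ = √10.333 = 3.215 weeks.
Z = (21 − 17) / 3.215 = 1.244
P(T ≤ 21) = Φ(1.244) ≈ 0.893

0.893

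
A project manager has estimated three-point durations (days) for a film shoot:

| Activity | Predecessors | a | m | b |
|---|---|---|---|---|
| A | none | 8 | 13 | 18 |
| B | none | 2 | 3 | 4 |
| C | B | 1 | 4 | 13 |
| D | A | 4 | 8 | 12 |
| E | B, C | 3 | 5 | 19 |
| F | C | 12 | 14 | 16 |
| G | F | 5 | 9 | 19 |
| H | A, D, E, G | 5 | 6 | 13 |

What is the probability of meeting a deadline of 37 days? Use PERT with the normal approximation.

te_A = (8 + 4·13 + 18)/6 = 78/6 = 13; σ²_A = ((18−8)/6)² = 2.778
te_B = (2 + 4·3 + 4)/6 = 18/6 = 3; σ²_B = ((4−2)/6)² = 0.111
te_C = (1 + 4·4 + 13)/6 = 30/6 = 5; σ²_C = ((13−1)/6)² = 4.000
te_D = (4 + 4·8 + 12)/6 = 48/6 = 8; σ²_D = ((12−4)/6)² = 1.778
te_E = (3 + 4·5 + 19)/6 = 42/6 = 7; σ²_E = ((19−3)/6)² = 7.111
te_F = (12 + 4·14 + 16)/6 = 84/6 = 14; σ²_F = ((16−12)/6)² = 0.444
te_G = (5 + 4·9 + 19)/6 = 60/6 = 10; σ²_G = ((19−5)/6)² = 5.444
te_H = (5 + 4·6 + 13)/6 = 42/6 = 7; σ²_H = ((13−5)/6)² = 1.778

Forward pass:
ES_A = 0; EF_A = 13
ES_B = 0; EF_B = 3
ES_C = 3; EF_C = 3+5 = 8
ES_D = 13; EF_D = 13+8 = 21
ES_E = max(EF_B=3, EF_C=8) = 8; EF_E = 8+7 = 15
ES_F = 8; EF_F = 8+14 = 22
ES_G = 22; EF_G = 22+10 = 32
ES_H = max(EF_A=13, EF_D=21, EF_E=15, EF_G=32) = 32; EF_H = 32+7 = 39
Expected project duration μ = 39 days. Critical path: B → C → F → G → H.

Variance along critical path = 0.111 + 4.000 + 0.444 + 5.444 + 1.778 = 11.778; σ = √11.778 = 3.432 days.
Z = (37 − 39) / 3.432 = -0.583
P(T ≤ 37) = Φ(-0.583) ≈ 0.280

0.280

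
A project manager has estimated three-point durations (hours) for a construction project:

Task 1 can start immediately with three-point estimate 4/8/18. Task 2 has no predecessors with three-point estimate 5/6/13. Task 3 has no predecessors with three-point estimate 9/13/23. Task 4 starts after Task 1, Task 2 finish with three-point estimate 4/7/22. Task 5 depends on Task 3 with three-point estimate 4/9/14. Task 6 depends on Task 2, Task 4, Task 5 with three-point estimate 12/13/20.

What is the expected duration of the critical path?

te_Task 1 = (4 + 4·8 + 18)/6 = 54/6 = 9
te_Task 2 = (5 + 4·6 + 13)/6 = 42/6 = 7
te_Task 3 = (9 + 4·13 + 23)/6 = 84/6 = 14
te_Task 4 = (4 + 4·7 + 22)/6 = 54/6 = 9
te_Task 5 = (4 + 4·9 + 14)/6 = 54/6 = 9
te_Task 6 = (12 + 4·13 + 20)/6 = 84/6 = 14

Forward pass:
ES_Task 1 = 0; EF_Task 1 = 9
ES_Task 2 = 0; EF_Task 2 = 7
ES_Task 3 = 0; EF_Task 3 = 14
ES_Task 4 = max(EF_Task 1=9, EF_Task 2=7) = 9; EF_Task 4 = 9+9 = 18
ES_Task 5 = 14; EF_Task 5 = 14+9 = 23
ES_Task 6 = max(EF_Task 2=7, EF_Task 4=18, EF_Task 5=23) = 23; EF_Task 6 = 23+14 = 37
Expected project duration μ = 37 hours. Critical path: Task 3 → Task 5 → Task 6.

37 hours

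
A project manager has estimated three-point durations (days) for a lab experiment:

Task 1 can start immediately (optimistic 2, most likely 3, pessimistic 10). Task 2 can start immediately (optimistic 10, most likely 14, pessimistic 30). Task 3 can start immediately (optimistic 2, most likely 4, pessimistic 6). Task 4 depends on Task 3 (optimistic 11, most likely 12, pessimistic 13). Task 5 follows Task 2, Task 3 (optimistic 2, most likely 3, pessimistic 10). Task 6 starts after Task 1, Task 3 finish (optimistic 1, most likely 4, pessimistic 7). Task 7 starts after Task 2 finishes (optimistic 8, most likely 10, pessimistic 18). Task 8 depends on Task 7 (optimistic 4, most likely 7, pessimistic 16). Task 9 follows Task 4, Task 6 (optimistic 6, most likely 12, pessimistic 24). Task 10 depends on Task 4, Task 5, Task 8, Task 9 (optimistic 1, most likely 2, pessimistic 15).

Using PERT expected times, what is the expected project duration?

39 days

te_Task 1 = (2 + 4·3 + 10)/6 = 24/6 = 4
te_Task 2 = (10 + 4·14 + 30)/6 = 96/6 = 16
te_Task 3 = (2 + 4·4 + 6)/6 = 24/6 = 4
te_Task 4 = (11 + 4·12 + 13)/6 = 72/6 = 12
te_Task 5 = (2 + 4·3 + 10)/6 = 24/6 = 4
te_Task 6 = (1 + 4·4 + 7)/6 = 24/6 = 4
te_Task 7 = (8 + 4·10 + 18)/6 = 66/6 = 11
te_Task 8 = (4 + 4·7 + 16)/6 = 48/6 = 8
te_Task 9 = (6 + 4·12 + 24)/6 = 78/6 = 13
te_Task 10 = (1 + 4·2 + 15)/6 = 24/6 = 4

Forward pass:
ES_Task 1 = 0; EF_Task 1 = 4
ES_Task 2 = 0; EF_Task 2 = 16
ES_Task 3 = 0; EF_Task 3 = 4
ES_Task 4 = 4; EF_Task 4 = 4+12 = 16
ES_Task 5 = max(EF_Task 2=16, EF_Task 3=4) = 16; EF_Task 5 = 16+4 = 20
ES_Task 6 = max(EF_Task 1=4, EF_Task 3=4) = 4; EF_Task 6 = 4+4 = 8
ES_Task 7 = 16; EF_Task 7 = 16+11 = 27
ES_Task 8 = 27; EF_Task 8 = 27+8 = 35
ES_Task 9 = max(EF_Task 4=16, EF_Task 6=8) = 16; EF_Task 9 = 16+13 = 29
ES_Task 10 = max(EF_Task 4=16, EF_Task 5=20, EF_Task 8=35, EF_Task 9=29) = 35; EF_Task 10 = 35+4 = 39
Expected project duration μ = 39 days. Critical path: Task 2 → Task 7 → Task 8 → Task 10.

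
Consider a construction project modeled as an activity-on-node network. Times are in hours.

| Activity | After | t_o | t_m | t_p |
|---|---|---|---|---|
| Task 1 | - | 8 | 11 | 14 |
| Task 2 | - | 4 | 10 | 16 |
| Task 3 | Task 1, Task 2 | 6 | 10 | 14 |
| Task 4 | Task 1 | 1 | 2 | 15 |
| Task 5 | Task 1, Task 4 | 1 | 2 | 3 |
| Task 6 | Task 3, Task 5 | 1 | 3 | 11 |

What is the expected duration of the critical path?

25 hours

te_Task 1 = (8 + 4·11 + 14)/6 = 66/6 = 11
te_Task 2 = (4 + 4·10 + 16)/6 = 60/6 = 10
te_Task 3 = (6 + 4·10 + 14)/6 = 60/6 = 10
te_Task 4 = (1 + 4·2 + 15)/6 = 24/6 = 4
te_Task 5 = (1 + 4·2 + 3)/6 = 12/6 = 2
te_Task 6 = (1 + 4·3 + 11)/6 = 24/6 = 4

Forward pass:
ES_Task 1 = 0; EF_Task 1 = 11
ES_Task 2 = 0; EF_Task 2 = 10
ES_Task 3 = max(EF_Task 1=11, EF_Task 2=10) = 11; EF_Task 3 = 11+10 = 21
ES_Task 4 = 11; EF_Task 4 = 11+4 = 15
ES_Task 5 = max(EF_Task 1=11, EF_Task 4=15) = 15; EF_Task 5 = 15+2 = 17
ES_Task 6 = max(EF_Task 3=21, EF_Task 5=17) = 21; EF_Task 6 = 21+4 = 25
Expected project duration μ = 25 hours. Critical path: Task 1 → Task 3 → Task 6.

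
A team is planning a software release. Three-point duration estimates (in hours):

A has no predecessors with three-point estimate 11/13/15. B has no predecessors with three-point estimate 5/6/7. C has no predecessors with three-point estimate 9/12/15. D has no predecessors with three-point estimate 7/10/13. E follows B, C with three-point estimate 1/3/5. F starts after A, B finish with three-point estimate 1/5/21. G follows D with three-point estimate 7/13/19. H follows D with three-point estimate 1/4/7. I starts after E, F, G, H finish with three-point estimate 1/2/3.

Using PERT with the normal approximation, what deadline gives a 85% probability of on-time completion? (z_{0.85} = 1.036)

te_A = (11 + 4·13 + 15)/6 = 78/6 = 13; σ²_A = ((15−11)/6)² = 0.444
te_B = (5 + 4·6 + 7)/6 = 36/6 = 6; σ²_B = ((7−5)/6)² = 0.111
te_C = (9 + 4·12 + 15)/6 = 72/6 = 12; σ²_C = ((15−9)/6)² = 1.000
te_D = (7 + 4·10 + 13)/6 = 60/6 = 10; σ²_D = ((13−7)/6)² = 1.000
te_E = (1 + 4·3 + 5)/6 = 18/6 = 3; σ²_E = ((5−1)/6)² = 0.444
te_F = (1 + 4·5 + 21)/6 = 42/6 = 7; σ²_F = ((21−1)/6)² = 11.111
te_G = (7 + 4·13 + 19)/6 = 78/6 = 13; σ²_G = ((19−7)/6)² = 4.000
te_H = (1 + 4·4 + 7)/6 = 24/6 = 4; σ²_H = ((7−1)/6)² = 1.000
te_I = (1 + 4·2 + 3)/6 = 12/6 = 2; σ²_I = ((3−1)/6)² = 0.111

Forward pass:
ES_A = 0; EF_A = 13
ES_B = 0; EF_B = 6
ES_C = 0; EF_C = 12
ES_D = 0; EF_D = 10
ES_E = max(EF_B=6, EF_C=12) = 12; EF_E = 12+3 = 15
ES_F = max(EF_A=13, EF_B=6) = 13; EF_F = 13+7 = 20
ES_G = 10; EF_G = 10+13 = 23
ES_H = 10; EF_H = 10+4 = 14
ES_I = max(EF_E=15, EF_F=20, EF_G=23, EF_H=14) = 23; EF_I = 23+2 = 25
Expected project duration μ = 25 hours. Critical path: D → G → I.

Variance along critical path = 1.000 + 4.000 + 0.111 = 5.111; σ = 2.261 hours.
D = μ + z·σ = 25 + 1.036·2.261 = 27.3 hours

27.3 hours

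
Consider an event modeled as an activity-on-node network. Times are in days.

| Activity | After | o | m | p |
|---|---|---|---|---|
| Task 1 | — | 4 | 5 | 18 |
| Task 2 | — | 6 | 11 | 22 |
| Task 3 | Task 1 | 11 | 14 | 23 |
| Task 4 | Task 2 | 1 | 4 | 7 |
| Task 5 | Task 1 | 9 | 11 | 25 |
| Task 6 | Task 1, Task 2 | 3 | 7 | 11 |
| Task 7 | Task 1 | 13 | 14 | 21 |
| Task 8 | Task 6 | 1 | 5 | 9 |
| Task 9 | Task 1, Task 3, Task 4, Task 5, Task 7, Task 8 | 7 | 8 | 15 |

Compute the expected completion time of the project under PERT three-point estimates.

te_Task 1 = (4 + 4·5 + 18)/6 = 42/6 = 7
te_Task 2 = (6 + 4·11 + 22)/6 = 72/6 = 12
te_Task 3 = (11 + 4·14 + 23)/6 = 90/6 = 15
te_Task 4 = (1 + 4·4 + 7)/6 = 24/6 = 4
te_Task 5 = (9 + 4·11 + 25)/6 = 78/6 = 13
te_Task 6 = (3 + 4·7 + 11)/6 = 42/6 = 7
te_Task 7 = (13 + 4·14 + 21)/6 = 90/6 = 15
te_Task 8 = (1 + 4·5 + 9)/6 = 30/6 = 5
te_Task 9 = (7 + 4·8 + 15)/6 = 54/6 = 9

Forward pass:
ES_Task 1 = 0; EF_Task 1 = 7
ES_Task 2 = 0; EF_Task 2 = 12
ES_Task 3 = 7; EF_Task 3 = 7+15 = 22
ES_Task 4 = 12; EF_Task 4 = 12+4 = 16
ES_Task 5 = 7; EF_Task 5 = 7+13 = 20
ES_Task 6 = max(EF_Task 1=7, EF_Task 2=12) = 12; EF_Task 6 = 12+7 = 19
ES_Task 7 = 7; EF_Task 7 = 7+15 = 22
ES_Task 8 = 19; EF_Task 8 = 19+5 = 24
ES_Task 9 = max(EF_Task 1=7, EF_Task 3=22, EF_Task 4=16, EF_Task 5=20, EF_Task 7=22, EF_Task 8=24) = 24; EF_Task 9 = 24+9 = 33
Expected project duration μ = 33 days. Critical path: Task 2 → Task 6 → Task 8 → Task 9.

33 days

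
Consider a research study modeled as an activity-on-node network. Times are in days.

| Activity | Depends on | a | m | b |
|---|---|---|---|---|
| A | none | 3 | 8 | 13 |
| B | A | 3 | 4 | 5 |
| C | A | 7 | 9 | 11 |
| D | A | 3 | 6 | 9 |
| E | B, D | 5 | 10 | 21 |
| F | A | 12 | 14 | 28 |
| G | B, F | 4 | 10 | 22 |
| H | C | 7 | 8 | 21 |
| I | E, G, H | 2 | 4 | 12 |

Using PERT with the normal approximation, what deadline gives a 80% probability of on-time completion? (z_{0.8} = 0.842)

te_A = (3 + 4·8 + 13)/6 = 48/6 = 8; σ²_A = ((13−3)/6)² = 2.778
te_B = (3 + 4·4 + 5)/6 = 24/6 = 4; σ²_B = ((5−3)/6)² = 0.111
te_C = (7 + 4·9 + 11)/6 = 54/6 = 9; σ²_C = ((11−7)/6)² = 0.444
te_D = (3 + 4·6 + 9)/6 = 36/6 = 6; σ²_D = ((9−3)/6)² = 1.000
te_E = (5 + 4·10 + 21)/6 = 66/6 = 11; σ²_E = ((21−5)/6)² = 7.111
te_F = (12 + 4·14 + 28)/6 = 96/6 = 16; σ²_F = ((28−12)/6)² = 7.111
te_G = (4 + 4·10 + 22)/6 = 66/6 = 11; σ²_G = ((22−4)/6)² = 9.000
te_H = (7 + 4·8 + 21)/6 = 60/6 = 10; σ²_H = ((21−7)/6)² = 5.444
te_I = (2 + 4·4 + 12)/6 = 30/6 = 5; σ²_I = ((12−2)/6)² = 2.778

Forward pass:
ES_A = 0; EF_A = 8
ES_B = 8; EF_B = 8+4 = 12
ES_C = 8; EF_C = 8+9 = 17
ES_D = 8; EF_D = 8+6 = 14
ES_E = max(EF_B=12, EF_D=14) = 14; EF_E = 14+11 = 25
ES_F = 8; EF_F = 8+16 = 24
ES_G = max(EF_B=12, EF_F=24) = 24; EF_G = 24+11 = 35
ES_H = 17; EF_H = 17+10 = 27
ES_I = max(EF_E=25, EF_G=35, EF_H=27) = 35; EF_I = 35+5 = 40
Expected project duration μ = 40 days. Critical path: A → F → G → I.

Variance along critical path = 2.778 + 7.111 + 9.000 + 2.778 = 21.667; σ = 4.655 days.
D = μ + z·σ = 40 + 0.842·4.655 = 43.9 days

43.9 days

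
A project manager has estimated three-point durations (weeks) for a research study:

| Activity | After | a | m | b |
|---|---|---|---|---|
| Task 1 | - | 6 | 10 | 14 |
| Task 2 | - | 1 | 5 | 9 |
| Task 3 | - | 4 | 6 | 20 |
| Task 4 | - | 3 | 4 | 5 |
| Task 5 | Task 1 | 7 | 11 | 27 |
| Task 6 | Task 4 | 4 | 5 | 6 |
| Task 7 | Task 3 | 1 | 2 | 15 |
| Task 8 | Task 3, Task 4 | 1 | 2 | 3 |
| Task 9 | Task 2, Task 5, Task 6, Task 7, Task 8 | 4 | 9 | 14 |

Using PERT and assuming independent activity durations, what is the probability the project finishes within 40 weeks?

0.978

te_Task 1 = (6 + 4·10 + 14)/6 = 60/6 = 10; σ²_Task 1 = ((14−6)/6)² = 1.778
te_Task 2 = (1 + 4·5 + 9)/6 = 30/6 = 5; σ²_Task 2 = ((9−1)/6)² = 1.778
te_Task 3 = (4 + 4·6 + 20)/6 = 48/6 = 8; σ²_Task 3 = ((20−4)/6)² = 7.111
te_Task 4 = (3 + 4·4 + 5)/6 = 24/6 = 4; σ²_Task 4 = ((5−3)/6)² = 0.111
te_Task 5 = (7 + 4·11 + 27)/6 = 78/6 = 13; σ²_Task 5 = ((27−7)/6)² = 11.111
te_Task 6 = (4 + 4·5 + 6)/6 = 30/6 = 5; σ²_Task 6 = ((6−4)/6)² = 0.111
te_Task 7 = (1 + 4·2 + 15)/6 = 24/6 = 4; σ²_Task 7 = ((15−1)/6)² = 5.444
te_Task 8 = (1 + 4·2 + 3)/6 = 12/6 = 2; σ²_Task 8 = ((3−1)/6)² = 0.111
te_Task 9 = (4 + 4·9 + 14)/6 = 54/6 = 9; σ²_Task 9 = ((14−4)/6)² = 2.778

Forward pass:
ES_Task 1 = 0; EF_Task 1 = 10
ES_Task 2 = 0; EF_Task 2 = 5
ES_Task 3 = 0; EF_Task 3 = 8
ES_Task 4 = 0; EF_Task 4 = 4
ES_Task 5 = 10; EF_Task 5 = 10+13 = 23
ES_Task 6 = 4; EF_Task 6 = 4+5 = 9
ES_Task 7 = 8; EF_Task 7 = 8+4 = 12
ES_Task 8 = max(EF_Task 3=8, EF_Task 4=4) = 8; EF_Task 8 = 8+2 = 10
ES_Task 9 = max(EF_Task 2=5, EF_Task 5=23, EF_Task 6=9, EF_Task 7=12, EF_Task 8=10) = 23; EF_Task 9 = 23+9 = 32
Expected project duration μ = 32 weeks. Critical path: Task 1 → Task 5 → Task 9.

Variance along critical path = 1.778 + 11.111 + 2.778 = 15.667; σ = √15.667 = 3.958 weeks.
Z = (40 − 32) / 3.958 = 2.021
P(T ≤ 40) = Φ(2.021) ≈ 0.978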